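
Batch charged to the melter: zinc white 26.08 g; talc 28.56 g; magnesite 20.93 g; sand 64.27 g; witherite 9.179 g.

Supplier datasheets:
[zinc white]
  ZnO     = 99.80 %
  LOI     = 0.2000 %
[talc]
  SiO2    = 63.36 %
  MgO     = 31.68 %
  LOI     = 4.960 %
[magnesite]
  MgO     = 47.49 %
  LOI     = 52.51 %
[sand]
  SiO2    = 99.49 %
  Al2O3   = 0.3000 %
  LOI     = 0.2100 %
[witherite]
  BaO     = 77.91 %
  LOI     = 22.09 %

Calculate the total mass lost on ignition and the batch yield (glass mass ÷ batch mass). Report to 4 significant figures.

Intermediates are shown (rounded to 4 significant figures) on the page. All arithmetic maintains full float precision at every stage; every reported result is rounded a single time. The derived quantities (the five compositions, yield, glass mass, the totals, ignition loss) are computed starting from the weights on 134.4 g of glass in exact precision, as quoted within either problem or answer.
Material-by-material LOI:
  zinc white: 26.08 × 0.002000 = 0.05216 g
  talc: 28.56 × 0.04960 = 1.417 g
  magnesite: 20.93 × 0.5251 = 10.99 g
  sand: 64.27 × 0.002100 = 0.1350 g
  witherite: 9.179 × 0.2209 = 2.028 g
Total LOI = 14.62 g
Glass = batch − LOI = 149.0 − 14.62 = 134.4 g

LOI loss = 14.62 g; glass = 134.4 g; yield = 90.19%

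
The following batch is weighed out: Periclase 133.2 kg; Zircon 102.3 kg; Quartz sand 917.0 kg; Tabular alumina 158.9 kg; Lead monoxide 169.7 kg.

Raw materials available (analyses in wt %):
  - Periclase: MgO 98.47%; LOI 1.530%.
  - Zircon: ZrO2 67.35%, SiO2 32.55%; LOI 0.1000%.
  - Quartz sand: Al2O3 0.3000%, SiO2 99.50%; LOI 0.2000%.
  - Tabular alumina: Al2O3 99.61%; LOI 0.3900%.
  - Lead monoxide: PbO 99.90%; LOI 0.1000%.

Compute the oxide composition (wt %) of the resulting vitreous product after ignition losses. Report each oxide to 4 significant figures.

All internal work carries exact precision in all steps. Working values appear with 4-significant-digit rounding in the working — each reported number takes a single rounding; the derived quantities (the five compositions, the yield, totals, ignition loss, net glass mass) are rebuilt using the weight values at 1476 kg of glass in exact precision as quoted within question or answer.
Per-oxide mass from batch:
  ZrO2: 102.3·0.6735 = 68.90 kg
  Al2O3: 917.0·0.003000 + 158.9·0.9961 = 161.0 kg
  SiO2: 102.3·0.3255 + 917.0·0.9950 = 945.7 kg
  MgO: 133.2·0.9847 = 131.2 kg
  PbO: 169.7·0.9990 = 169.5 kg
LOI: 133.2·0.01530 + 102.3·0.001000 + 917.0·0.002000 + 158.9·0.003900 + 169.7·0.001000 = 4.764 kg
Net of LOI, the glass mass = 1481 − 4.764 = 1476 kg (the oxide masses sum to this)
wt % = 100 × oxide mass / glass mass

Glass mass = 1476 kg (batch 1481 − LOI 4.764).
Composition: ZrO2 4.667%, Al2O3 10.91%, SiO2 64.06%, MgO 8.884%, PbO 11.48%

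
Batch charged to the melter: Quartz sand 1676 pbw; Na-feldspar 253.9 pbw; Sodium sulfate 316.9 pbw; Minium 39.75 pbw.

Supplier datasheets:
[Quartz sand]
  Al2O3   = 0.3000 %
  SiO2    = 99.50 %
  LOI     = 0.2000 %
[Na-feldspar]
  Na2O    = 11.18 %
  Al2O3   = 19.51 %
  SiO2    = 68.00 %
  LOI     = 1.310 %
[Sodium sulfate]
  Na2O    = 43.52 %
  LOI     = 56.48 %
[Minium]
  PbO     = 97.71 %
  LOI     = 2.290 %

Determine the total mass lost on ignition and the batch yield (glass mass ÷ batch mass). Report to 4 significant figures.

Values along the way are shown (rounded to 4 significant digits) on the page; all internal work maintains full precision at all times — each reported result takes a single rounding. Derived quantities (the totals, ignition loss, yield, the four compositions, glass mass) are re-derived starting from the weights on 2100 pbw of glass in exact precision as set out in the problem or answer text.
Material-by-material LOI:
  Quartz sand: 1676 × 0.002000 = 3.352 pbw
  Na-feldspar: 253.9 × 0.01310 = 3.326 pbw
  Sodium sulfate: 316.9 × 0.5648 = 179.0 pbw
  Minium: 39.75 × 0.02290 = 0.9103 pbw
Total LOI = 186.6 pbw
Glass = batch − LOI = 2287 − 186.6 = 2100 pbw

LOI loss = 186.6 pbw; glass = 2100 pbw; yield = 91.84%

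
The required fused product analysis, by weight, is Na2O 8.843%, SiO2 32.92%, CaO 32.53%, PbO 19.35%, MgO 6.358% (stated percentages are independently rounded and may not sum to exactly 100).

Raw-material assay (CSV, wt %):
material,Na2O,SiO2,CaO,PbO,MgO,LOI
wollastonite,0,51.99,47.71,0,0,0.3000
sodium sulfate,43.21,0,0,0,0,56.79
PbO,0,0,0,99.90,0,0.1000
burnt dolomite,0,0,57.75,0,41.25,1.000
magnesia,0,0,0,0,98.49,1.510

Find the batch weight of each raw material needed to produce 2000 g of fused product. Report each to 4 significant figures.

All internal work runs at exact precision from first step to last. The intermediate values are printed rounded to 4 significant figures as written. Every reported number includes exactly one rounding — derived quantities are recomputed in full precision (glass mass, the totals, LOI, yield, the five compositions) starting from the weights at 2000 g of glass, as they appear in the question or the answer.
Target oxide masses per 2000 g fused product:
  Na2O: 8.843% × 2000 = 176.9 g
  SiO2: 32.92% × 2000 = 658.4 g
  CaO: 32.53% × 2000 = 650.6 g
  PbO: 19.35% × 2000 = 387.0 g
  MgO: 6.358% × 2000 = 127.2 g
Oxide-by-oxide audit on the weights just shown, per the basis as stated (every target is met by its sum exact up to rounding of places):
  Na2O: 409.3·0.4321 = 176.9 g (target 176.9 g)
  SiO2: 1266·0.5199 = 658.2 g (target 658.4 g)
  CaO: 1266·0.4771 + 80.35·0.5775 = 650.4 g (target 650.6 g)
  PbO: 387.4·0.9990 = 387.0 g (target 387.0 g)
  MgO: 80.35·0.4125 + 95.46·0.9849 = 127.2 g (target 127.2 g)
Consistency of the glass mass: batch total minus LOI = 2000 g (per-oxide target masses sum to 2000 g; versus the stated basis of 2000 g — differing by rounding only).
Whole-batch sum: Σ batch = 2239 g; LOI loss = Σ batch·LOI = 238.9 g; as yield: glass ÷ batch → 89.33%.

Batch per 2000 g fused product:
  wollastonite: 1266 g
  sodium sulfate: 409.3 g
  PbO: 387.4 g
  burnt dolomite: 80.35 g
  magnesia: 95.46 g
Total batch = 2239 g; LOI loss = 238.9 g; yield = 89.33%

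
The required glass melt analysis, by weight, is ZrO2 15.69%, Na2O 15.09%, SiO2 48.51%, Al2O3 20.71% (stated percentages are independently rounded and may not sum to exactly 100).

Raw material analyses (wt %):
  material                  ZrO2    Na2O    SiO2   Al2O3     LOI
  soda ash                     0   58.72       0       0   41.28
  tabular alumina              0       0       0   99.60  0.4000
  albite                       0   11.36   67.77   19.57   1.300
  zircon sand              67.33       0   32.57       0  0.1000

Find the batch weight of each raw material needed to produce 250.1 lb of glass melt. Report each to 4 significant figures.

Batch per 250.1 lb glass melt:
  soda ash: 35.06 lb
  tabular alumina: 22.33 lb
  albite: 151.0 lb
  zircon sand: 58.28 lb
Total batch = 266.7 lb; LOI loss = 16.58 lb; yield = 93.78%

Each numeric step keeps exact precision through every step. The intermediate values are printed with 4-significant-figure rounding within the worked lines. A single rounding yields each reported value; derived quantities (the four compositions, the yield, the totals, net glass mass, ignition loss) are computed in full float precision starting from the weights on 250.1 lb of glass, precisely as stated by problem or answer.
The oxide mass targets at 250.1 lb glass melt:
  ZrO2: 15.69% × 250.1 = 39.24 lb
  Na2O: 15.09% × 250.1 = 37.74 lb
  SiO2: 48.51% × 250.1 = 121.3 lb
  Al2O3: 20.71% × 250.1 = 51.80 lb
Verifying the oxide balance on the weights just shown, relative to the basis at hand (summed amounts equal target values inside rounding margins):
  ZrO2: 58.28·0.6733 = 39.24 lb (target 39.24 lb)
  Na2O: 35.06·0.5872 + 151.0·0.1136 = 37.74 lb (target 37.74 lb)
  SiO2: 151.0·0.6777 + 58.28·0.3257 = 121.3 lb (target 121.3 lb)
  Al2O3: 22.33·0.9960 + 151.0·0.1957 = 51.79 lb (target 51.80 lb)
Consistency of the glass mass: Σ batch − LOI loss = 250.1 lb (the targets, summed, come to 250.1 lb; versus the stated basis of 250.1 lb — deltas are rounding alone).
Batch grand total — Σ batch = 266.7 lb; loss to ignition Σ batch·LOI = 16.58 lb; yield: glass divided by total = 93.78%.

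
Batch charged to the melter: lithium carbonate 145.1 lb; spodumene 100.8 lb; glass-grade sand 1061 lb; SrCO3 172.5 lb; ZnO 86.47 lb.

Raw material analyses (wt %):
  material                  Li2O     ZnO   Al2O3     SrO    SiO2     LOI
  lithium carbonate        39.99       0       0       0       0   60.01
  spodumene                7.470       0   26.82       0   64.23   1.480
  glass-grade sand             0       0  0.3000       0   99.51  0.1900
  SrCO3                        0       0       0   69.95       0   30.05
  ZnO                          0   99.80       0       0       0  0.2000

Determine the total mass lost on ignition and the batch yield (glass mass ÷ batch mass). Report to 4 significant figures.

Intermediates are shown, rounded to 4 significant figures, across the worked steps — every computation holds exact precision at every stage; exactly one rounding is applied to each reported value; the derived quantities, which include ignition loss, totals, the yield, five oxide percentages, net glass mass, are rebuilt at full precision, as written in question or answer, starting from the weights per 1423 lb of glass.
Ignition loss by material:
  lithium carbonate: 145.1 × 0.6001 = 87.07 lb
  spodumene: 100.8 × 0.01480 = 1.492 lb
  glass-grade sand: 1061 × 0.001900 = 2.016 lb
  SrCO3: 172.5 × 0.3005 = 51.84 lb
  ZnO: 86.47 × 0.002000 = 0.1729 lb
Total LOI = 142.6 lb
Glass = batch − LOI = 1566 − 142.6 = 1423 lb

LOI loss = 142.6 lb; glass = 1423 lb; yield = 90.89%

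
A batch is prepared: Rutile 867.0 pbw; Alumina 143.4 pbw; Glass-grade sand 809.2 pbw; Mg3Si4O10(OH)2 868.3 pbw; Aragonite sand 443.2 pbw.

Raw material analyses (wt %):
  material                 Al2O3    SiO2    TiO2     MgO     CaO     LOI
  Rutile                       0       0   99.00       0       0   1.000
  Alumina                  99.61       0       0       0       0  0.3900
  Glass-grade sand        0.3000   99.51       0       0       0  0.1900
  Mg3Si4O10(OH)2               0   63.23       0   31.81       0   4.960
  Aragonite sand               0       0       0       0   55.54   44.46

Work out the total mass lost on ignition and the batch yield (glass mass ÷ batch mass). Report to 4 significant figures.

All internal work holds full precision all the way through. The intermediate values appear rounded off to 4 significant figures within the worked lines. A single rounding finalizes every reported figure. The derived quantities are carried at exact precision (the five compositions, the totals, LOI, net glass mass, the yield) from the batch weights per 2880 pbw of glass exactly as shown in the question or the answer.
Material-by-material LOI:
  Rutile: 867.0 × 0.01000 = 8.670 pbw
  Alumina: 143.4 × 0.003900 = 0.5593 pbw
  Glass-grade sand: 809.2 × 0.001900 = 1.537 pbw
  Mg3Si4O10(OH)2: 868.3 × 0.04960 = 43.07 pbw
  Aragonite sand: 443.2 × 0.4446 = 197.0 pbw
Total LOI = 250.9 pbw
Glass = batch − LOI = 3131 − 250.9 = 2880 pbw

LOI loss = 250.9 pbw; glass = 2880 pbw; yield = 91.99%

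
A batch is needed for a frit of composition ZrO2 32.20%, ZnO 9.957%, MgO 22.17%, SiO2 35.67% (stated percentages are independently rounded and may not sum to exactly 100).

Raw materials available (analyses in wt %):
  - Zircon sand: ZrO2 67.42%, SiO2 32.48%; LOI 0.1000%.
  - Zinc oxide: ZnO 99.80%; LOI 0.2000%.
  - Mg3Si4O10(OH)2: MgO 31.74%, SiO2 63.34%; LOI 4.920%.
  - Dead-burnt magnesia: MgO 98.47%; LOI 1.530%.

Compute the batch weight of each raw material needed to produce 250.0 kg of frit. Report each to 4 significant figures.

All arithmetic maintains full precision in all steps — values along the way are printed rounded to 4 significant digits when written out — each reported figure receives exactly one rounding; derived quantities (totals, ignition loss, glass mass, yield, four oxide percentages) are re-derived in full precision from the weighed amounts at 250.0 kg of glass, as written in the question or the answer.
Per-oxide target masses for 250.0 kg frit:
  ZrO2: 32.20% × 250.0 = 80.50 kg
  ZnO: 9.957% × 250.0 = 24.89 kg
  MgO: 22.17% × 250.0 = 55.42 kg
  SiO2: 35.67% × 250.0 = 89.18 kg
A balance pass over the oxides, applying the batch weights above, versus the basis set out (delivered sums recover each target up to rounding of the answer):
  ZrO2: 119.4·0.6742 = 80.50 kg (target 80.50 kg)
  ZnO: 24.94·0.9980 = 24.89 kg (target 24.89 kg)
  MgO: 79.56·0.3174 + 30.64·0.9847 = 55.42 kg (target 55.42 kg)
  SiO2: 119.4·0.3248 + 79.56·0.6334 = 89.17 kg (target 89.18 kg)
Consistency of the glass mass: net batch after ignition = 250.0 kg (summing oxide targets gives 250.0 kg; the stated basis being 250.0 kg — deltas are rounding alone).
Total batch = Σ batch = 254.5 kg; loss to ignition Σ batch·LOI = 4.552 kg; as yield: glass ÷ batch → 98.21%.

Batch per 250.0 kg frit:
  Zircon sand: 119.4 kg
  Zinc oxide: 24.94 kg
  Mg3Si4O10(OH)2: 79.56 kg
  Dead-burnt magnesia: 30.64 kg
Total batch = 254.5 kg; LOI loss = 4.552 kg; yield = 98.21%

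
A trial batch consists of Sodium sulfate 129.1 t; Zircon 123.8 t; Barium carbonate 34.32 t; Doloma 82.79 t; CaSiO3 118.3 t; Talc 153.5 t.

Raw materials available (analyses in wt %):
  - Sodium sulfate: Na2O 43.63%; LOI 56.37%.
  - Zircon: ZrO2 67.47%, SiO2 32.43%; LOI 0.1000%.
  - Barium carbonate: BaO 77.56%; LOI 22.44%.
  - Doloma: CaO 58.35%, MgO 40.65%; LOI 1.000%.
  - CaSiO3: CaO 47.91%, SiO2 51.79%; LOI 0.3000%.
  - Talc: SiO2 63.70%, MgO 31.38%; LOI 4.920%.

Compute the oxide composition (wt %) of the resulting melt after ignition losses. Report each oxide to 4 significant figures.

All internal work keeps full precision in every operation. Values along the way are displayed (rounded to four significant figures) as written; each reported number is rounded once only — the derived quantities (glass mass, LOI, six oxide percentages, yield, the totals) are recomputed using the weight values for 552.5 t of glass at exact precision, as written in the problem or the answer.
Oxide-by-oxide delivered mass:
  ZrO2: 123.8·0.6747 = 83.53 t
  BaO: 34.32·0.7756 = 26.62 t
  CaO: 82.79·0.5835 + 118.3·0.4791 = 105.0 t
  Na2O: 129.1·0.4363 = 56.33 t
  SiO2: 123.8·0.3243 + 118.3·0.5179 + 153.5·0.6370 = 199.2 t
  MgO: 82.79·0.4065 + 153.5·0.3138 = 81.82 t
LOI: 129.1·0.5637 + 123.8·0.001000 + 34.32·0.2244 + 82.79·0.01000 + 118.3·0.003000 + 153.5·0.04920 = 89.33 t
batch − LOI leaves glass = 641.8 − 89.33 = 552.5 t (the oxide masses sum to this)
percent by weight: oxide/glass ×100

Glass mass = 552.5 t (batch 641.8 − LOI 89.33).
Composition: ZrO2 15.12%, BaO 4.818%, CaO 19.00%, Na2O 10.20%, SiO2 36.06%, MgO 14.81%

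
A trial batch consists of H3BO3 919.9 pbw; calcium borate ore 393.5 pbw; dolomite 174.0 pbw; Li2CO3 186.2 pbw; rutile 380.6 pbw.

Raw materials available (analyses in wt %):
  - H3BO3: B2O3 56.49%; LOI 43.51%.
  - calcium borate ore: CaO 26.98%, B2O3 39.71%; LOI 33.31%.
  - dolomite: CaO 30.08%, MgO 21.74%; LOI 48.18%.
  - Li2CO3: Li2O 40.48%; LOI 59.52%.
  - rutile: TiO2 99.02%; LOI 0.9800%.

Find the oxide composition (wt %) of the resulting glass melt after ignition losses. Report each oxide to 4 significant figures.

Glass mass = 1324 pbw (batch 2054 − LOI 729.7).
Composition: CaO 11.97%, B2O3 51.03%, TiO2 28.45%, Li2O 5.691%, MgO 2.856%

All arithmetic keeps exact precision in all steps. In-progress results are shown (rounded to four significant digits) when written out — a single rounding finalizes every reported value. The derived quantities (the totals, glass mass, ignition loss, the yield, the five compositions) are rebuilt from the batch weights on 1324 pbw of glass at exact precision as given in problem or answer.
Per-oxide mass from batch:
  CaO: 393.5·0.2698 + 174.0·0.3008 = 158.5 pbw
  B2O3: 919.9·0.5649 + 393.5·0.3971 = 675.9 pbw
  TiO2: 380.6·0.9902 = 376.9 pbw
  Li2O: 186.2·0.4048 = 75.37 pbw
  MgO: 174.0·0.2174 = 37.83 pbw
LOI: 919.9·0.4351 + 393.5·0.3331 + 174.0·0.4818 + 186.2·0.5952 + 380.6·0.009800 = 729.7 pbw
The glass mass, total less LOI, = 2054 − 729.7 = 1324 pbw (= the summed oxide contributions)
oxide / glass × 100 gives the wt %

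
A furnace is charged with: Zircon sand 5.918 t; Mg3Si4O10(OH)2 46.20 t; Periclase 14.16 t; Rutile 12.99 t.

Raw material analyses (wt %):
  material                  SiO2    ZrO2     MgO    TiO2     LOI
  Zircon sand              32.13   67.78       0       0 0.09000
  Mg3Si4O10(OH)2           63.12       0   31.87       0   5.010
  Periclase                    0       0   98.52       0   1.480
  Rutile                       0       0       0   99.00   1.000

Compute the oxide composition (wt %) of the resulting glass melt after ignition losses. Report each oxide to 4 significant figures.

Glass mass = 76.61 t (batch 79.27 − LOI 2.659).
Composition: SiO2 40.55%, ZrO2 5.236%, MgO 37.43%, TiO2 16.79%

Working values are shown with 4-significant-figure rounding within the worked lines; every computation runs at full float precision at every stage. Every reported number takes a single rounding; derived quantities, which include glass mass, totals, four oxide percentages, yield, LOI, are computed in exact precision, precisely as stated by question or answer, from the weighed amounts per 76.61 t of glass.
What the batch supplies per oxide:
  SiO2: 5.918·0.3213 + 46.20·0.6312 = 31.06 t
  ZrO2: 5.918·0.6778 = 4.011 t
  MgO: 46.20·0.3187 + 14.16·0.9852 = 28.67 t
  TiO2: 12.99·0.9900 = 12.86 t
LOI: 5.918·9.000e-04 + 46.20·0.05010 + 14.16·0.01480 + 12.99·0.01000 = 2.659 t
The glass mass, total less LOI, = 79.27 − 2.659 = 76.61 t (the oxide masses sum to this)
each wt % is 100 × oxide ÷ glass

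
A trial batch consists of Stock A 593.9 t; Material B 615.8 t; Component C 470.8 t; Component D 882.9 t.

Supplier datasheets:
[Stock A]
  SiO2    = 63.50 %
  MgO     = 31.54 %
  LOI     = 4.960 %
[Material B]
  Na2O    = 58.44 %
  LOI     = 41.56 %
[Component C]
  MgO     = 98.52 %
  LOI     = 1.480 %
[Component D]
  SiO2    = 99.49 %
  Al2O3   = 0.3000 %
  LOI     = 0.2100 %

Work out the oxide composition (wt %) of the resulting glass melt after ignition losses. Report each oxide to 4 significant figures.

Working values are shown (rounded to 4 significant digits) on the page. Each numeric step carries full float precision end to end; exactly one rounding is applied to every reported value — the derived quantities are rebuilt using the weight values for 2269 t of glass in full precision (totals, the yield, net glass mass, LOI, the four compositions) exactly as shown in the problem or answer text.
Per-oxide mass from batch:
  SiO2: 593.9·0.6350 + 882.9·0.9949 = 1256 t
  MgO: 593.9·0.3154 + 470.8·0.9852 = 651.1 t
  Al2O3: 882.9·0.003000 = 2.649 t
  Na2O: 615.8·0.5844 = 359.9 t
LOI: 593.9·0.04960 + 615.8·0.4156 + 470.8·0.01480 + 882.9·0.002100 = 294.2 t
batch − LOI leaves glass = 2563 − 294.2 = 2269 t (consistent with Σ oxide mass)
percent share: oxide ÷ glass, ×100

Glass mass = 2269 t (batch 2563 − LOI 294.2).
Composition: SiO2 55.33%, MgO 28.70%, Al2O3 0.1167%, Na2O 15.86%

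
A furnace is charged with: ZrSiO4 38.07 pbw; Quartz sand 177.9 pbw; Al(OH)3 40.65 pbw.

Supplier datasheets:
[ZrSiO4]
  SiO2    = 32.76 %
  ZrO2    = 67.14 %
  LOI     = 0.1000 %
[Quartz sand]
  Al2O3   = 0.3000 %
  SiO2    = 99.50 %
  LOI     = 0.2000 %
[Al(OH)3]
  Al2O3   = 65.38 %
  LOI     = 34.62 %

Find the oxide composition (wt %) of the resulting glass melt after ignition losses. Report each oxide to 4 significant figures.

Mid-chain values appear, rounded to 4 significant digits, when written out. The working math keeps full precision at each step. Each reported result is rounded only once — the derived quantities, which include ignition loss, the three compositions, glass mass, totals, yield, are rebuilt at full precision, as given in either problem or answer, using the weight values for 242.2 pbw of glass.
Oxide masses out of the charge:
  Al2O3: 177.9·0.003000 + 40.65·0.6538 = 27.11 pbw
  SiO2: 38.07·0.3276 + 177.9·0.9950 = 189.5 pbw
  ZrO2: 38.07·0.6714 = 25.56 pbw
LOI: 38.07·0.001000 + 177.9·0.002000 + 40.65·0.3462 = 14.47 pbw
Resulting glass, batch − LOI: 256.6 − 14.47 = 242.2 pbw (consistent with Σ oxide mass)
percent by weight: oxide/glass ×100

Glass mass = 242.2 pbw (batch 256.6 − LOI 14.47).
Composition: Al2O3 11.20%, SiO2 78.25%, ZrO2 10.56%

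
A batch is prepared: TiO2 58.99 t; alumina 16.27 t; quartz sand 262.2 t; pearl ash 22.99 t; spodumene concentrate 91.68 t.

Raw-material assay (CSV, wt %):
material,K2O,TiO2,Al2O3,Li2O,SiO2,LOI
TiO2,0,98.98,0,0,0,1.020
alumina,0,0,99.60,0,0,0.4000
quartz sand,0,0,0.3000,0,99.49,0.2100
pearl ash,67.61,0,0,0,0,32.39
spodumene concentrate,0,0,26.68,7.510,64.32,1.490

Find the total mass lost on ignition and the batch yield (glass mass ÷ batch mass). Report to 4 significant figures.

All internal work runs at full precision end to end. Rounding to four significant figures applies to each in-between result as displayed; every reported figure takes a single rounding — derived quantities are recomputed in full float precision (the yield, LOI, the totals, the five compositions, net glass mass) using the weight values on 442.1 t of glass as written in question or answer.
LOI of each material in turn:
  TiO2: 58.99 × 0.01020 = 0.6017 t
  alumina: 16.27 × 0.004000 = 0.06508 t
  quartz sand: 262.2 × 0.002100 = 0.5506 t
  pearl ash: 22.99 × 0.3239 = 7.446 t
  spodumene concentrate: 91.68 × 0.01490 = 1.366 t
Total LOI = 10.03 t
Glass = batch − LOI = 452.1 − 10.03 = 442.1 t

LOI loss = 10.03 t; glass = 442.1 t; yield = 97.78%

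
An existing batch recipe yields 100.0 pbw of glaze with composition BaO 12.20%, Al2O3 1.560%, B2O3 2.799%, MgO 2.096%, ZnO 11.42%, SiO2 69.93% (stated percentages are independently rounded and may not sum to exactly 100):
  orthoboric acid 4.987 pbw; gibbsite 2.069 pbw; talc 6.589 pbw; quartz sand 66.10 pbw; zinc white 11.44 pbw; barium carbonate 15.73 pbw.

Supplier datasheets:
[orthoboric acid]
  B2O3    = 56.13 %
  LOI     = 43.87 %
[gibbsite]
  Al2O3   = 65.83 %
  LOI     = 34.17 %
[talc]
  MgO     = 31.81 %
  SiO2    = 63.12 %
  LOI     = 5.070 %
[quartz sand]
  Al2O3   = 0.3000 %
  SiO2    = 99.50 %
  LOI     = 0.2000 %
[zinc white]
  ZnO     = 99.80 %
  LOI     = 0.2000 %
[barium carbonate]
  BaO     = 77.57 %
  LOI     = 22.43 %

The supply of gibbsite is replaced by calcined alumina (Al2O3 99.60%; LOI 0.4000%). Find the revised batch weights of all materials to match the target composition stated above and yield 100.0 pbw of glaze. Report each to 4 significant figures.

Values along the way are printed rounded to four significant figures across the worked steps. Every computation maintains full precision at every stage; a single rounding completes each reported figure — derived quantities (ignition loss, the six compositions, glass mass, the totals, yield) are rebuilt starting from the weights on 100.0 pbw of glass at full float precision exactly as printed in problem or answer.
Target masses of each oxide per 100.0 pbw glaze:
  BaO: 12.20% × 100.0 = 12.20 pbw
  Al2O3: 1.560% × 100.0 = 1.560 pbw
  B2O3: 2.799% × 100.0 = 2.799 pbw
  MgO: 2.096% × 100.0 = 2.096 pbw
  ZnO: 11.42% × 100.0 = 11.42 pbw
  SiO2: 69.93% × 100.0 = 69.93 pbw
Checking each oxide sum working from each reported weight, under the basis named above (sums match the target masses net of answer rounding effects):
  BaO: 15.73·0.7757 = 12.20 pbw (target 12.20 pbw)
  Al2O3: 1.367·0.9960 + 66.10·0.003000 = 1.560 pbw (target 1.560 pbw)
  B2O3: 4.987·0.5613 = 2.799 pbw (target 2.799 pbw)
  MgO: 6.589·0.3181 = 2.096 pbw (target 2.096 pbw)
  ZnO: 11.44·0.9980 = 11.42 pbw (target 11.42 pbw)
  SiO2: 6.589·0.6312 + 66.10·0.9950 = 69.93 pbw (target 69.93 pbw)
Glass-mass bookkeeping: the batch minus its LOI: 100.0 pbw (summing oxide targets gives 100.0 pbw; against the stated basis, 100.0 pbw — gaps are rounding artifacts).
Summing the batch: Σ batch = 106.2 pbw; LOI loss = Σ batch·LOI = 6.211 pbw; the yield ratio, glass ÷ batch: 94.15%.

Revised batch per 100.0 pbw glaze:
  orthoboric acid: 4.987 pbw
  calcined alumina: 1.367 pbw
  talc: 6.589 pbw
  quartz sand: 66.10 pbw
  zinc white: 11.44 pbw
  barium carbonate: 15.73 pbw
Total batch = 106.2 pbw; LOI loss = 6.211 pbw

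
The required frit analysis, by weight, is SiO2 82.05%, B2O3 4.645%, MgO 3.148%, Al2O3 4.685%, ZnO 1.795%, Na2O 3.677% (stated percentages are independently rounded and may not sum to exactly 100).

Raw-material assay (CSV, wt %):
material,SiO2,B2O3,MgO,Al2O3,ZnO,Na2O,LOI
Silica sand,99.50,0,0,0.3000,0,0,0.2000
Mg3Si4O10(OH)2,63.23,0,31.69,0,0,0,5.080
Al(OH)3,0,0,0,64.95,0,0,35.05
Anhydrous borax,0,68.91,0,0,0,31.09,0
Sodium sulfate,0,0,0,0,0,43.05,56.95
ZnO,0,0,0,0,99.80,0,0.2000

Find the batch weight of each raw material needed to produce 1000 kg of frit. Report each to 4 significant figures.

Batch per 1000 kg frit:
  Silica sand: 761.5 kg
  Mg3Si4O10(OH)2: 99.34 kg
  Al(OH)3: 68.62 kg
  Anhydrous borax: 67.41 kg
  Sodium sulfate: 36.73 kg
  ZnO: 17.99 kg
Total batch = 1052 kg; LOI loss = 51.57 kg; yield = 95.10%

Full precision is maintained through the solve; working values are printed with 4-significant-figure rounding in the printout. Each reported number is rounded just once — the derived quantities are re-derived in full precision (net glass mass, LOI, the yield, the six compositions, the totals) from the weighed amounts per 1000 kg of glass as written in either problem or answer.
Oxide-by-oxide targets in 1000 kg frit:
  SiO2: 82.05% × 1000 = 820.5 kg
  B2O3: 4.645% × 1000 = 46.45 kg
  MgO: 3.148% × 1000 = 31.48 kg
  Al2O3: 4.685% × 1000 = 46.85 kg
  ZnO: 1.795% × 1000 = 17.95 kg
  Na2O: 3.677% × 1000 = 36.77 kg
Per-oxide balance check per the reported batch figures, relative to the basis at hand (sum by sum, the targets are met once rounding is allowed for):
  SiO2: 761.5·0.9950 + 99.34·0.6323 = 820.5 kg (target 820.5 kg)
  B2O3: 67.41·0.6891 = 46.45 kg (target 46.45 kg)
  MgO: 99.34·0.3169 = 31.48 kg (target 31.48 kg)
  Al2O3: 761.5·0.003000 + 68.62·0.6495 = 46.85 kg (target 46.85 kg)
  ZnO: 17.99·0.9980 = 17.95 kg (target 17.95 kg)
  Na2O: 67.41·0.3109 + 36.73·0.4305 = 36.77 kg (target 36.77 kg)
The glass-mass cross-check: total charge less LOI = 1000 kg (the targets, summed, come to 1000 kg; basis as stated: 1000 kg — differing by rounding only).
Total batch = Σ batch = 1052 kg; LOI loss = Σ batch·LOI = 51.57 kg; yield, glass over the total, = 95.10%.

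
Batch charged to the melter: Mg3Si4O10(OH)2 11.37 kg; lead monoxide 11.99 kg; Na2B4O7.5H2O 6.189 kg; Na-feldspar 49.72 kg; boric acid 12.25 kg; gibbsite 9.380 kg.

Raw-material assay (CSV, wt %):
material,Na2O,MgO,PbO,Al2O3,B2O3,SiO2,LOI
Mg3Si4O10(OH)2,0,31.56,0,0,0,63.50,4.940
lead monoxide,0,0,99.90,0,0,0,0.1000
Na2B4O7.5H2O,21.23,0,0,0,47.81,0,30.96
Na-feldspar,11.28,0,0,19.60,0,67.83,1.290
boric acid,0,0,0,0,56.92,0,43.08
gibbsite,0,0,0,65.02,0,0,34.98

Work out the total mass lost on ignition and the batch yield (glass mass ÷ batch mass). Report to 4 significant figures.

LOI loss = 11.69 kg; glass = 89.21 kg; yield = 88.41%

Every computation maintains full precision at all times. The intermediate values are displayed rounded to four significant digits in the printout; every reported result is rounded only once — all derived quantities (totals, yield, ignition loss, glass mass, six oxide percentages) are carried starting from the weights on 89.21 kg of glass in full precision as they appear in question or answer.
Material-by-material LOI:
  Mg3Si4O10(OH)2: 11.37 × 0.04940 = 0.5617 kg
  lead monoxide: 11.99 × 0.001000 = 0.01199 kg
  Na2B4O7.5H2O: 6.189 × 0.3096 = 1.916 kg
  Na-feldspar: 49.72 × 0.01290 = 0.6414 kg
  boric acid: 12.25 × 0.4308 = 5.277 kg
  gibbsite: 9.380 × 0.3498 = 3.281 kg
Total LOI = 11.69 kg
Glass = batch − LOI = 100.9 − 11.69 = 89.21 kg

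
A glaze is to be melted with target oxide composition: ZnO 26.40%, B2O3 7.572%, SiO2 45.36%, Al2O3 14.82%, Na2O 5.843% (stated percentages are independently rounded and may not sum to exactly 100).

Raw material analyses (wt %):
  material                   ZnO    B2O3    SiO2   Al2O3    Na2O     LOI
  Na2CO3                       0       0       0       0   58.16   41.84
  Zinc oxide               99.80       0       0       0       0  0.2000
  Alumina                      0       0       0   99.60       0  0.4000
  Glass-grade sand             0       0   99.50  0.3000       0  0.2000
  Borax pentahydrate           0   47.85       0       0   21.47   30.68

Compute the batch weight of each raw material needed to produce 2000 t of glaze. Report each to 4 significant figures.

Intermediates are displayed (rounded to 4 significant figures) across the worked steps. All internal work maintains exact precision throughout. Every reported value takes a single rounding; derived quantities, including LOI, the yield, net glass mass, totals, five oxide percentages, are carried from the batch weights on 2000 t of glass in full float precision as quoted within the problem or answer text.
Target oxide masses per 2000 t glaze:
  ZnO: 26.40% × 2000 = 528.0 t
  B2O3: 7.572% × 2000 = 151.4 t
  SiO2: 45.36% × 2000 = 907.2 t
  Al2O3: 14.82% × 2000 = 296.4 t
  Na2O: 5.843% × 2000 = 116.9 t
Verifying the oxide balance on the weights just shown, against the basis in use (target by target, the sums agree given rounding of the digits):
  ZnO: 529.1·0.9980 = 528.0 t (target 528.0 t)
  B2O3: 316.5·0.4785 = 151.4 t (target 151.4 t)
  SiO2: 911.8·0.9950 = 907.2 t (target 907.2 t)
  Al2O3: 294.8·0.9960 + 911.8·0.003000 = 296.4 t (target 296.4 t)
  Na2O: 84.10·0.5816 + 316.5·0.2147 = 116.9 t (target 116.9 t)
Consistency of the glass mass: the batch minus its LOI: 2000 t (per-oxide target masses sum to 2000 t; basis as stated: 2000 t — gaps are rounding artifacts).
Whole-batch sum: Σ batch = 2136 t; ignition loss, Σ(batch × LOI) = 136.4 t; yield: glass divided by total = 93.62%.

Batch per 2000 t glaze:
  Na2CO3: 84.10 t
  Zinc oxide: 529.1 t
  Alumina: 294.8 t
  Glass-grade sand: 911.8 t
  Borax pentahydrate: 316.5 t
Total batch = 2136 t; LOI loss = 136.4 t; yield = 93.62%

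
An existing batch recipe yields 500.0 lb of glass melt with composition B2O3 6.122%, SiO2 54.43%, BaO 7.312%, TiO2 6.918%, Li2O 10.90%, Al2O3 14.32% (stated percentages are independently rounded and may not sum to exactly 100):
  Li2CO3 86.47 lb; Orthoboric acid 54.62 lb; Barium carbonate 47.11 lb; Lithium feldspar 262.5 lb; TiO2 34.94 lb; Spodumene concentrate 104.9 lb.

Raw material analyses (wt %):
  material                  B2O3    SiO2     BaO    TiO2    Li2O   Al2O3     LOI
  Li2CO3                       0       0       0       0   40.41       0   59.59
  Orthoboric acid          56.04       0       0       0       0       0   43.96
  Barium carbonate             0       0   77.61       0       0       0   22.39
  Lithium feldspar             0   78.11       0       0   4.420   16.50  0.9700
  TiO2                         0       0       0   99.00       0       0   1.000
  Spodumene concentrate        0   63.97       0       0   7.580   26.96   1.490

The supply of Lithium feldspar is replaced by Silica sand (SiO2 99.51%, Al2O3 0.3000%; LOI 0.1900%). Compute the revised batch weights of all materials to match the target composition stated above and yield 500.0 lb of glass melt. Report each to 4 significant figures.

Revised batch per 500.0 lb glass melt:
  Li2CO3: 85.27 lb
  Orthoboric acid: 54.62 lb
  Barium carbonate: 47.11 lb
  Silica sand: 103.5 lb
  TiO2: 34.94 lb
  Spodumene concentrate: 264.4 lb
Total batch = 589.8 lb; LOI loss = 89.86 lb

In-progress results are printed (rounded to 4 significant figures) at each printed step; all internal work holds full precision in every operation — each reported figure is rounded a single time. The derived quantities (yield, LOI, totals, the six compositions, net glass mass) are rebuilt from the weighed amounts on 500.0 lb of glass in full precision, precisely as stated by the problem or the answer.
Target oxide masses per 500.0 lb glass melt:
  B2O3: 6.122% × 500.0 = 30.61 lb
  SiO2: 54.43% × 500.0 = 272.2 lb
  BaO: 7.312% × 500.0 = 36.56 lb
  TiO2: 6.918% × 500.0 = 34.59 lb
  Li2O: 10.90% × 500.0 = 54.50 lb
  Al2O3: 14.32% × 500.0 = 71.60 lb
Oxide-by-oxide audit per the reported batch figures, at the basis given (summed amounts equal target values net of answer rounding effects):
  B2O3: 54.62·0.5604 = 30.61 lb (target 30.61 lb)
  SiO2: 103.5·0.9951 + 264.4·0.6397 = 272.1 lb (target 272.2 lb)
  BaO: 47.11·0.7761 = 36.56 lb (target 36.56 lb)
  TiO2: 34.94·0.9900 = 34.59 lb (target 34.59 lb)
  Li2O: 85.27·0.4041 + 264.4·0.07580 = 54.50 lb (target 54.50 lb)
  Al2O3: 103.5·0.003000 + 264.4·0.2696 = 71.59 lb (target 71.60 lb)
Consistency of the glass mass: whole batch net of LOI = 500.0 lb (targets for the oxides total 500.0 lb; the stated basis being 500.0 lb — rounding explains the deltas).
Batch grand total — Σ batch = 589.8 lb; the LOI term Σ batch·LOI equals 89.86 lb; yield = glass ÷ total batch = 84.77%.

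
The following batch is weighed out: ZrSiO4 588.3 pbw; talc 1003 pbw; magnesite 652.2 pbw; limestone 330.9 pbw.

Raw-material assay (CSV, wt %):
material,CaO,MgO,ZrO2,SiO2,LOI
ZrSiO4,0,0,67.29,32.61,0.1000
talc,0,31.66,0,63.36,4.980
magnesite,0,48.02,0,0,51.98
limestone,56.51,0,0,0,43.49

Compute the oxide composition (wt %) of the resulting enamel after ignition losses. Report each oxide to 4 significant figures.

Glass mass = 2041 pbw (batch 2574 − LOI 533.5).
Composition: CaO 9.162%, MgO 30.90%, ZrO2 19.40%, SiO2 40.54%

Mid-chain values are shown, rounded to 4 significant digits, on the page; all internal work holds exact precision in every operation; each reported value undergoes a single rounding — all derived quantities, including net glass mass, ignition loss, the totals, the four compositions, yield, are recomputed starting from the weights on 2041 pbw of glass in exact precision, exactly as shown in the problem or the answer.
Oxide masses out of the charge:
  CaO: 330.9·0.5651 = 187.0 pbw
  MgO: 1003·0.3166 + 652.2·0.4802 = 630.7 pbw
  ZrO2: 588.3·0.6729 = 395.9 pbw
  SiO2: 588.3·0.3261 + 1003·0.6336 = 827.3 pbw
LOI: 588.3·0.001000 + 1003·0.04980 + 652.2·0.5198 + 330.9·0.4349 = 533.5 pbw
Glass mass = batch − LOI = 2574 − 533.5 = 2041 pbw (= the summed oxide contributions)
wt % = oxide mass / glass mass × 100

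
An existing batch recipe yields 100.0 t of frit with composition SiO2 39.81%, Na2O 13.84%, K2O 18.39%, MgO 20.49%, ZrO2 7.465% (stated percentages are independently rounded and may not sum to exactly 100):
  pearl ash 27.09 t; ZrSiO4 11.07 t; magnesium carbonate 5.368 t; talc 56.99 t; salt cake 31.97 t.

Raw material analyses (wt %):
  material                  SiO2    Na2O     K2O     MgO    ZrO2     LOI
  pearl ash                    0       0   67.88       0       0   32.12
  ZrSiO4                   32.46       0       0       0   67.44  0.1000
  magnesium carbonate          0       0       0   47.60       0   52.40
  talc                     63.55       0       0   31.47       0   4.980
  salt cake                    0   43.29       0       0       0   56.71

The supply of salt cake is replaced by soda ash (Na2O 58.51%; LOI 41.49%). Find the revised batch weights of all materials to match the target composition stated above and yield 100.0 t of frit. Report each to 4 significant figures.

Revised batch per 100.0 t frit:
  pearl ash: 27.09 t
  ZrSiO4: 11.07 t
  magnesium carbonate: 5.368 t
  talc: 56.99 t
  soda ash: 23.65 t
Total batch = 124.2 t; LOI loss = 24.18 t

Values along the way are shown, rounded to four significant digits, alongside each step. All arithmetic carries exact precision from first step to last. A single rounding completes every reported figure. Derived quantities (totals, the five compositions, glass mass, LOI, yield) are carried from the batch weights for 100.0 t of glass at exact precision, as set out in either problem or answer.
Target oxide masses per 100.0 t frit:
  SiO2: 39.81% × 100.0 = 39.81 t
  Na2O: 13.84% × 100.0 = 13.84 t
  K2O: 18.39% × 100.0 = 18.39 t
  MgO: 20.49% × 100.0 = 20.49 t
  ZrO2: 7.465% × 100.0 = 7.465 t
Oxide-by-oxide audit using the reported weights, under the basis named above (target by target, the sums agree inside rounding margins):
  SiO2: 11.07·0.3246 + 56.99·0.6355 = 39.81 t (target 39.81 t)
  Na2O: 23.65·0.5851 = 13.84 t (target 13.84 t)
  K2O: 27.09·0.6788 = 18.39 t (target 18.39 t)
  MgO: 5.368·0.4760 + 56.99·0.3147 = 20.49 t (target 20.49 t)
  ZrO2: 11.07·0.6744 = 7.466 t (target 7.465 t)
Glass-mass sanity pass: total charge less LOI = 99.99 t (the Σ of target masses is 100.0 t; the stated basis being 100.0 t — gaps are rounding artifacts).
Whole-batch sum: Σ batch = 124.2 t; ignition loss, Σ(batch × LOI) = 24.18 t; yield, glass over the total, = 80.53%.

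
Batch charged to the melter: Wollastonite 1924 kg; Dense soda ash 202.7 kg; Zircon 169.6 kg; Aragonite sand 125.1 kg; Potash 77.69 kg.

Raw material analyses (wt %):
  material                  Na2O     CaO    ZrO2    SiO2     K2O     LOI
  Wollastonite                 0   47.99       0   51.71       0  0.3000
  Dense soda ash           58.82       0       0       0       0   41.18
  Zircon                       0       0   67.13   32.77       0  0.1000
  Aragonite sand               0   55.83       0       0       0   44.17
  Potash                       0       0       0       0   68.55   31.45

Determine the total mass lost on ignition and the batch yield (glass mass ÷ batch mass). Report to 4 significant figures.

LOI loss = 169.1 kg; glass = 2330 kg; yield = 93.23%

Mid-chain values are shown (rounded to 4 significant digits) when written out — exact precision is maintained from first step to last. Exactly one rounding goes into every reported figure; derived quantities are rebuilt in full precision (yield, the five compositions, glass mass, totals, ignition loss) from the weighed amounts at 2330 kg of glass as written in the problem or the answer.
Loss on ignition, line by line:
  Wollastonite: 1924 × 0.003000 = 5.772 kg
  Dense soda ash: 202.7 × 0.4118 = 83.47 kg
  Zircon: 169.6 × 0.001000 = 0.1696 kg
  Aragonite sand: 125.1 × 0.4417 = 55.26 kg
  Potash: 77.69 × 0.3145 = 24.43 kg
Total LOI = 169.1 kg
Glass = batch − LOI = 2499 − 169.1 = 2330 kg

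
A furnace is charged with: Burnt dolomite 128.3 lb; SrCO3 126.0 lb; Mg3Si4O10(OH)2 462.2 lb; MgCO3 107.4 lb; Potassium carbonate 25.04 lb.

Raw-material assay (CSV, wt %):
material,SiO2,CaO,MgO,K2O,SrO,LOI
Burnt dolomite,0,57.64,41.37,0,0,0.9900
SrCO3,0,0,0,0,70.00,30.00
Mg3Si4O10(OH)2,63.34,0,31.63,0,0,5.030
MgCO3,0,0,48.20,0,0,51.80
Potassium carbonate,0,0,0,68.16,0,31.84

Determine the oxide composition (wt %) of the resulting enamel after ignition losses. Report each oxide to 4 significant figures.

Glass mass = 723.0 lb (batch 848.9 − LOI 125.9).
Composition: SiO2 40.49%, CaO 10.23%, MgO 34.72%, K2O 2.361%, SrO 12.20%

In-progress results appear, with 4-significant-figure rounding, when written out — all internal work maintains full precision from start to finish — exactly one rounding lands on each reported value; derived quantities, including the yield, totals, five oxide percentages, LOI, net glass mass, are computed starting from the weights on 723.0 lb of glass at full precision precisely as stated by problem or answer.
Per-oxide mass from batch:
  SiO2: 462.2·0.6334 = 292.8 lb
  CaO: 128.3·0.5764 = 73.95 lb
  MgO: 128.3·0.4137 + 462.2·0.3163 + 107.4·0.4820 = 251.0 lb
  K2O: 25.04·0.6816 = 17.07 lb
  SrO: 126.0·0.7000 = 88.20 lb
LOI: 128.3·0.009900 + 126.0·0.3000 + 462.2·0.05030 + 107.4·0.5180 + 25.04·0.3184 = 125.9 lb
Resulting glass, batch − LOI: 848.9 − 125.9 = 723.0 lb (matching Σ of the oxides)
wt % = oxide mass / glass mass × 100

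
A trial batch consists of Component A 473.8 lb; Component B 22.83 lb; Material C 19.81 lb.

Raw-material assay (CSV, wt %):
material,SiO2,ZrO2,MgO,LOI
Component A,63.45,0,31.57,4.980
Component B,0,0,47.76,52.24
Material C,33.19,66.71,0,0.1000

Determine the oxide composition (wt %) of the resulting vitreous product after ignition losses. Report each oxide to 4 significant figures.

Glass mass = 480.9 lb (batch 516.4 − LOI 35.54).
Composition: SiO2 63.88%, ZrO2 2.748%, MgO 33.37%

All arithmetic keeps exact precision through the solve; rounding to 4 significant figures governs every in-between result as displayed; every reported figure sees exactly one rounding; derived quantities are carried from the weighed amounts on 480.9 lb of glass in full precision (totals, LOI, three oxide percentages, net glass mass, the yield), as given in the problem or answer text.
Mass of each oxide from the mix:
  SiO2: 473.8·0.6345 + 19.81·0.3319 = 307.2 lb
  ZrO2: 19.81·0.6671 = 13.22 lb
  MgO: 473.8·0.3157 + 22.83·0.4776 = 160.5 lb
LOI: 473.8·0.04980 + 22.83·0.5224 + 19.81·0.001000 = 35.54 lb
The glass mass, total less LOI, = 516.4 − 35.54 = 480.9 lb (= Σ oxide masses)
percent by weight: oxide/glass ×100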